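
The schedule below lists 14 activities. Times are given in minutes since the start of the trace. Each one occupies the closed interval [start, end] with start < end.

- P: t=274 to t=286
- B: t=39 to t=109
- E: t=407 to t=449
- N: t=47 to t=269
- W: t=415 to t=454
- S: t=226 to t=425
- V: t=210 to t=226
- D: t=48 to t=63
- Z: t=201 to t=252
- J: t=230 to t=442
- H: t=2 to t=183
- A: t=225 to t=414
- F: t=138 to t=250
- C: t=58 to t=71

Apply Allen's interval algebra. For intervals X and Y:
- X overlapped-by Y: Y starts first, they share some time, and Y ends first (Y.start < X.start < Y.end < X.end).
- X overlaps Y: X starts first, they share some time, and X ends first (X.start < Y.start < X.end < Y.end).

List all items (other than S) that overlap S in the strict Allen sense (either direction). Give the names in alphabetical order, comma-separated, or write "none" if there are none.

A, E, F, J, N, W, Z

Target S = [t=226, t=425].
A [t=225, t=414] → overlaps → yes.
B [t=39, t=109] → before → no.
C [t=58, t=71] → before → no.
D [t=48, t=63] → before → no.
E [t=407, t=449] → overlapped-by → yes.
F [t=138, t=250] → overlaps → yes.
H [t=2, t=183] → before → no.
J [t=230, t=442] → overlapped-by → yes.
N [t=47, t=269] → overlaps → yes.
P [t=274, t=286] → during → no.
V [t=210, t=226] → meets → no.
W [t=415, t=454] → overlapped-by → yes.
Z [t=201, t=252] → overlaps → yes.
Result: A, E, F, J, N, W, Z.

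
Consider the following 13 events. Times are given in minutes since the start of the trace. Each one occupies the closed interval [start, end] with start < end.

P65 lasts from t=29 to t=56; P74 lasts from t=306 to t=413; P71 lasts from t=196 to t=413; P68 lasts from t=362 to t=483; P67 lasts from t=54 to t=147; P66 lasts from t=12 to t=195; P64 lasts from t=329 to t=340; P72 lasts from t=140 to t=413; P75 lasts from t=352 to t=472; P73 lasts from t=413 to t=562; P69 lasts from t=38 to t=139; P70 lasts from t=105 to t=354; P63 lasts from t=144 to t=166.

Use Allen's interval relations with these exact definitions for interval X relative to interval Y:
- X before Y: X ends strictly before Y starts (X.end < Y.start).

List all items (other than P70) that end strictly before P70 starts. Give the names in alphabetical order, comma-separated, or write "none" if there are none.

P65

Target P70 = [t=105, t=354].
P63 [t=144, t=166] → during → no.
P64 [t=329, t=340] → during → no.
P65 [t=29, t=56] → before → yes.
P66 [t=12, t=195] → overlaps → no.
P67 [t=54, t=147] → overlaps → no.
P68 [t=362, t=483] → after → no.
P69 [t=38, t=139] → overlaps → no.
P71 [t=196, t=413] → overlapped-by → no.
P72 [t=140, t=413] → overlapped-by → no.
P73 [t=413, t=562] → after → no.
P74 [t=306, t=413] → overlapped-by → no.
P75 [t=352, t=472] → overlapped-by → no.
Result: P65.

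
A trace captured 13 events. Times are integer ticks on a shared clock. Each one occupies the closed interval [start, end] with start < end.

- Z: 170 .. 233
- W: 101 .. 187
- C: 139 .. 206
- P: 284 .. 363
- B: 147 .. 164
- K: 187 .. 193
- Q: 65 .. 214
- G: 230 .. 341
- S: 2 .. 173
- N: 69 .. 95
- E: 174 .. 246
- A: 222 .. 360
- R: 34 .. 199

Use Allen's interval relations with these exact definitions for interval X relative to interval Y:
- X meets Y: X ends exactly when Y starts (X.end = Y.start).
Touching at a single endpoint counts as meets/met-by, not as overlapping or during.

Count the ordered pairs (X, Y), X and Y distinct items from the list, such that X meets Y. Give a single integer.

Checking all 156 ordered pairs for relation 'meets'; matching pairs in alphabetical order:
(W, K): W meets K ✓
Count: 1.

1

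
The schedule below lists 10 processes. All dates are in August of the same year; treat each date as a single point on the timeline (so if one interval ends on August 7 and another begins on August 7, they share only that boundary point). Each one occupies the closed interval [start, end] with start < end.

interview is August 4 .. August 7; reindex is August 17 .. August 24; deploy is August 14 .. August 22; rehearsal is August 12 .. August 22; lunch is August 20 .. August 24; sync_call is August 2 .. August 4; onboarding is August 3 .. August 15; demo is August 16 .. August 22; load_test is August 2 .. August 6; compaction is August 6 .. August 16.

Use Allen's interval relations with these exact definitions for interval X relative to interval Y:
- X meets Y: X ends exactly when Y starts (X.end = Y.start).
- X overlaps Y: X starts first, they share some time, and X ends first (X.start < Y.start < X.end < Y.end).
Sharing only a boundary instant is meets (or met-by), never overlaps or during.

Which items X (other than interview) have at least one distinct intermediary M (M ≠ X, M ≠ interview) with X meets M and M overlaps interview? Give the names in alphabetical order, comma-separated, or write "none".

Target interview = [August 4, August 7].
Intermediaries M with M overlaps interview: load_test.
Via load_test — items with X meets load_test: none.
Union: none.

none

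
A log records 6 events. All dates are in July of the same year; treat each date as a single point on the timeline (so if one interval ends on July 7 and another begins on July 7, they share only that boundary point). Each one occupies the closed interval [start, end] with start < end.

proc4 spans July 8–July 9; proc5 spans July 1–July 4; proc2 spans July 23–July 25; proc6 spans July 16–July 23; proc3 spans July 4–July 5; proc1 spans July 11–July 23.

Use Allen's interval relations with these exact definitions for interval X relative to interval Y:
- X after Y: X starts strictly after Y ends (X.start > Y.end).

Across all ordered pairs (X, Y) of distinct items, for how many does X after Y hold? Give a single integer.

Checking all 30 ordered pairs for relation 'after'; matching pairs in alphabetical order:
(proc1, proc3): proc1 after proc3 ✓
(proc1, proc4): proc1 after proc4 ✓
(proc1, proc5): proc1 after proc5 ✓
(proc2, proc3): proc2 after proc3 ✓
(proc2, proc4): proc2 after proc4 ✓
(proc2, proc5): proc2 after proc5 ✓
(proc4, proc3): proc4 after proc3 ✓
(proc4, proc5): proc4 after proc5 ✓
(proc6, proc3): proc6 after proc3 ✓
(proc6, proc4): proc6 after proc4 ✓
(proc6, proc5): proc6 after proc5 ✓
Count: 11.

11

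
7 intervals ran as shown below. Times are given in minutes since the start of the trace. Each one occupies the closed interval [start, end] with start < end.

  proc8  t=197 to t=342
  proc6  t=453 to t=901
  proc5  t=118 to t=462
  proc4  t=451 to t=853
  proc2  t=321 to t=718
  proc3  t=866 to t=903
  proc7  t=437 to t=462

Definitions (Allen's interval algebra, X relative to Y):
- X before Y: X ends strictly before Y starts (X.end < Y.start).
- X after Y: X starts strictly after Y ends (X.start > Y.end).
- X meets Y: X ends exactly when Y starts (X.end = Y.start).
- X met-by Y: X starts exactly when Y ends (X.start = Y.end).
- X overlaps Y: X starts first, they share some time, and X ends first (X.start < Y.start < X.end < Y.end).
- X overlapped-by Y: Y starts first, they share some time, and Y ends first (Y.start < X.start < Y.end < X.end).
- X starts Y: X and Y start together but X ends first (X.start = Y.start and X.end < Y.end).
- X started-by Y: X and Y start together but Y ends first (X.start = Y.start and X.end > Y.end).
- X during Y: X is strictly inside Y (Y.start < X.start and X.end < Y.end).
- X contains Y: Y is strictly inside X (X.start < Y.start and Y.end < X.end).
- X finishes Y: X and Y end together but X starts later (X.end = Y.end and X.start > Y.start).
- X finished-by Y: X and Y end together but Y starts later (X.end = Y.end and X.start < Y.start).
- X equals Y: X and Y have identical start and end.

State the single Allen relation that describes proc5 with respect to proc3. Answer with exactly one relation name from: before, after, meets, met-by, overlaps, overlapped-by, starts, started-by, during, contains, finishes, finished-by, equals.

before

proc5 = [t=118, t=462]; proc3 = [t=866, t=903].
Compare endpoints: proc5.start < proc3.start, proc5.start < proc3.end, proc5.end < proc3.start, proc5.end < proc3.end.
That pattern is 'before'.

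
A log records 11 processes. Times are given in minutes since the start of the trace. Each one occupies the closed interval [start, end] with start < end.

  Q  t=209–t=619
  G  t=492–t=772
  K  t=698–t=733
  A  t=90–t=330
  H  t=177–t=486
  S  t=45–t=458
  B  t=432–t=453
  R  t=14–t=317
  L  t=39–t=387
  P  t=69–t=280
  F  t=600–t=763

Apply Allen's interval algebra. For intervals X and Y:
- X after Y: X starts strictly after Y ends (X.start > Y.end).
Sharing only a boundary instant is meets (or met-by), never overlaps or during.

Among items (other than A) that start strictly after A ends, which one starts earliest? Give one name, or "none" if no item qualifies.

Target A = [t=90, t=330].
B [t=432, t=453] → after → candidate.
F [t=600, t=763] → after → candidate.
G [t=492, t=772] → after → candidate.
H [t=177, t=486] → overlapped-by → excluded.
K [t=698, t=733] → after → candidate.
L [t=39, t=387] → contains → excluded.
P [t=69, t=280] → overlaps → excluded.
Q [t=209, t=619] → overlapped-by → excluded.
R [t=14, t=317] → overlaps → excluded.
S [t=45, t=458] → contains → excluded.
Among candidates, earliest start is t=432 → B.

B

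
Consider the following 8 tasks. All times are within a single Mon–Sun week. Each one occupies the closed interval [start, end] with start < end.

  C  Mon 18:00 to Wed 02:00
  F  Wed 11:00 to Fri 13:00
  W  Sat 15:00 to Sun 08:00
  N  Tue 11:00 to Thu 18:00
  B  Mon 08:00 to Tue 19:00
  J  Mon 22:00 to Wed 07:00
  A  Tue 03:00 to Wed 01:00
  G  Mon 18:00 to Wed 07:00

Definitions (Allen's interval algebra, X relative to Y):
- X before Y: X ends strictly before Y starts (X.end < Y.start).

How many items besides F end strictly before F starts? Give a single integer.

Target F = [Wed 11:00, Fri 13:00].
A [Tue 03:00, Wed 01:00] → before → counts.
B [Mon 08:00, Tue 19:00] → before → counts.
C [Mon 18:00, Wed 02:00] → before → counts.
G [Mon 18:00, Wed 07:00] → before → counts.
J [Mon 22:00, Wed 07:00] → before → counts.
N [Tue 11:00, Thu 18:00] → overlaps → no.
W [Sat 15:00, Sun 08:00] → after → no.
Total: 5.

5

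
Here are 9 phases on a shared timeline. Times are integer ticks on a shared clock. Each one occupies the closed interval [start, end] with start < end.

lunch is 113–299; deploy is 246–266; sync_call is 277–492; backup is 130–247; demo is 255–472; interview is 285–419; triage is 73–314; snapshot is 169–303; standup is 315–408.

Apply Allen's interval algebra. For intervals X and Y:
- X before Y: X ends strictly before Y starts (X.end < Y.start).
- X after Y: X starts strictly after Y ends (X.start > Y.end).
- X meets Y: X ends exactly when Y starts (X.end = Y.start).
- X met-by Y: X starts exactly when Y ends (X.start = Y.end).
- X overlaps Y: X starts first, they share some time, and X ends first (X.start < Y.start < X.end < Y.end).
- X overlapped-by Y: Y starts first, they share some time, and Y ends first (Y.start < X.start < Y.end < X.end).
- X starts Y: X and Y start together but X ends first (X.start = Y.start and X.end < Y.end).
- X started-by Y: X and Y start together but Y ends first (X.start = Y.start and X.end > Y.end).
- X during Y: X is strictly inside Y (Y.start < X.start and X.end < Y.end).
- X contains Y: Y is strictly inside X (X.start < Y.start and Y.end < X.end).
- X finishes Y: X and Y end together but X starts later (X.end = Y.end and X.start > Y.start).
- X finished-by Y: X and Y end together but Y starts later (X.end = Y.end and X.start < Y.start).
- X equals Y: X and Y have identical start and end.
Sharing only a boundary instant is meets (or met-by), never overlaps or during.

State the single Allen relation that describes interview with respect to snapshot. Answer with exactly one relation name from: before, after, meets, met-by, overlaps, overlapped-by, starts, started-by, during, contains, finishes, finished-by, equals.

overlapped-by

interview = [285, 419]; snapshot = [169, 303].
Compare endpoints: interview.start > snapshot.start, interview.start < snapshot.end, interview.end > snapshot.start, interview.end > snapshot.end.
That pattern is 'overlapped-by'.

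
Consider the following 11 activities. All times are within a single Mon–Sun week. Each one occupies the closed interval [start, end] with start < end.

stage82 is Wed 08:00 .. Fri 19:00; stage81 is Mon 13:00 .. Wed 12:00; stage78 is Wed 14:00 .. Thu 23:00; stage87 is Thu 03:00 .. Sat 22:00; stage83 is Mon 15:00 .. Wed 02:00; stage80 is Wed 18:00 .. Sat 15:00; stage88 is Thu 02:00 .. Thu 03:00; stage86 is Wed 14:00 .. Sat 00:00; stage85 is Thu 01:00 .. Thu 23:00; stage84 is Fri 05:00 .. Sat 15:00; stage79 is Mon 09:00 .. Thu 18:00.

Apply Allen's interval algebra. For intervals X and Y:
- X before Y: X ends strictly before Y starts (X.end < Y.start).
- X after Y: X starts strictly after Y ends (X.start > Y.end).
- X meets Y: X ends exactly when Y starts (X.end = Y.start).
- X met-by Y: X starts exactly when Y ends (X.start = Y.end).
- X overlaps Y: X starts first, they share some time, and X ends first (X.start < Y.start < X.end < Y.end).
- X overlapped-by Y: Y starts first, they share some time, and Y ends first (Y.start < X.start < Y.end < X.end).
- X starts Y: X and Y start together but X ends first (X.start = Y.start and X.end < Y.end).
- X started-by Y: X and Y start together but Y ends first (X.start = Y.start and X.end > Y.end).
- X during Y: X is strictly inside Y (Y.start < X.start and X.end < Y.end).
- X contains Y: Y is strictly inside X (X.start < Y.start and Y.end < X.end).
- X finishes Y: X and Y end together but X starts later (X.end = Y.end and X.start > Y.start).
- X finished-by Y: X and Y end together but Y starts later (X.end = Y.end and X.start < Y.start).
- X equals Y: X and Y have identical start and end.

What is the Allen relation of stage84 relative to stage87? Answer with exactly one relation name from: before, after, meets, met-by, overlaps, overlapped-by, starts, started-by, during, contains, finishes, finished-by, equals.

during

stage84 = [Fri 05:00, Sat 15:00]; stage87 = [Thu 03:00, Sat 22:00].
Compare endpoints: stage84.start > stage87.start, stage84.start < stage87.end, stage84.end > stage87.start, stage84.end < stage87.end.
That pattern is 'during'.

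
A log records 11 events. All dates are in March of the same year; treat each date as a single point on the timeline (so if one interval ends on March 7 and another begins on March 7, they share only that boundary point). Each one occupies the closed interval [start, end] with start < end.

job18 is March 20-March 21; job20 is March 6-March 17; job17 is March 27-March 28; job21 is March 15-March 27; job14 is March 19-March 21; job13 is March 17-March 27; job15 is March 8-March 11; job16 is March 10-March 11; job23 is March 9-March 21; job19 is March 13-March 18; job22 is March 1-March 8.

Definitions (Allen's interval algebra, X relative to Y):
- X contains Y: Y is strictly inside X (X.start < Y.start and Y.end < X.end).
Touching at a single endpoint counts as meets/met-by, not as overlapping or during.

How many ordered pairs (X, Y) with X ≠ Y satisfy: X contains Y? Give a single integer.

8

Checking all 110 ordered pairs for relation 'contains'; matching pairs in alphabetical order:
(job13, job14): job13 contains job14 ✓
(job13, job18): job13 contains job18 ✓
(job20, job15): job20 contains job15 ✓
(job20, job16): job20 contains job16 ✓
(job21, job14): job21 contains job14 ✓
(job21, job18): job21 contains job18 ✓
(job23, job16): job23 contains job16 ✓
(job23, job19): job23 contains job19 ✓
Count: 8.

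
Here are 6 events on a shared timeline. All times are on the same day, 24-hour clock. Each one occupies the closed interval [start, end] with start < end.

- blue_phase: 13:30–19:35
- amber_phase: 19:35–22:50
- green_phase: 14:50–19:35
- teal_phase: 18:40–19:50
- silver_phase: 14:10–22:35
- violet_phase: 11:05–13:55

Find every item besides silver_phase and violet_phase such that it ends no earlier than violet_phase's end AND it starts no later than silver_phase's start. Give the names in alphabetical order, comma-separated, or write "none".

blue_phase

Conditions: its end is no earlier than violet_phase's end (X.end >= 13:55) AND its start is no later than silver_phase's start (X.start <= 14:10).
amber_phase: end 22:50 >= 13:55? ✓; start 19:35 <= 14:10? ✗ → no.
blue_phase: end 19:35 >= 13:55? ✓; start 13:30 <= 14:10? ✓ → yes.
green_phase: end 19:35 >= 13:55? ✓; start 14:50 <= 14:10? ✗ → no.
teal_phase: end 19:50 >= 13:55? ✓; start 18:40 <= 14:10? ✗ → no.
Result: blue_phase.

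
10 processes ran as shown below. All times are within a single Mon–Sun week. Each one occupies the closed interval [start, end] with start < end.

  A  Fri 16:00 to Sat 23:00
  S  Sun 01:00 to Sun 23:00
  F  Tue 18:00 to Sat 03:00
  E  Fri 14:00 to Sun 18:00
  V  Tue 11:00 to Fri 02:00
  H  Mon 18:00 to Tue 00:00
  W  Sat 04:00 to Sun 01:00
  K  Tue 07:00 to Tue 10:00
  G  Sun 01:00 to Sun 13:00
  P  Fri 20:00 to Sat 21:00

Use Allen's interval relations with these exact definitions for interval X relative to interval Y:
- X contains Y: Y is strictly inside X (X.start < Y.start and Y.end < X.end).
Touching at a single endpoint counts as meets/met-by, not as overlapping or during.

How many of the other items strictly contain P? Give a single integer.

2

Target P = [Fri 20:00, Sat 21:00].
A [Fri 16:00, Sat 23:00] → contains → counts.
E [Fri 14:00, Sun 18:00] → contains → counts.
F [Tue 18:00, Sat 03:00] → overlaps → no.
G [Sun 01:00, Sun 13:00] → after → no.
H [Mon 18:00, Tue 00:00] → before → no.
K [Tue 07:00, Tue 10:00] → before → no.
S [Sun 01:00, Sun 23:00] → after → no.
V [Tue 11:00, Fri 02:00] → before → no.
W [Sat 04:00, Sun 01:00] → overlapped-by → no.
Total: 2.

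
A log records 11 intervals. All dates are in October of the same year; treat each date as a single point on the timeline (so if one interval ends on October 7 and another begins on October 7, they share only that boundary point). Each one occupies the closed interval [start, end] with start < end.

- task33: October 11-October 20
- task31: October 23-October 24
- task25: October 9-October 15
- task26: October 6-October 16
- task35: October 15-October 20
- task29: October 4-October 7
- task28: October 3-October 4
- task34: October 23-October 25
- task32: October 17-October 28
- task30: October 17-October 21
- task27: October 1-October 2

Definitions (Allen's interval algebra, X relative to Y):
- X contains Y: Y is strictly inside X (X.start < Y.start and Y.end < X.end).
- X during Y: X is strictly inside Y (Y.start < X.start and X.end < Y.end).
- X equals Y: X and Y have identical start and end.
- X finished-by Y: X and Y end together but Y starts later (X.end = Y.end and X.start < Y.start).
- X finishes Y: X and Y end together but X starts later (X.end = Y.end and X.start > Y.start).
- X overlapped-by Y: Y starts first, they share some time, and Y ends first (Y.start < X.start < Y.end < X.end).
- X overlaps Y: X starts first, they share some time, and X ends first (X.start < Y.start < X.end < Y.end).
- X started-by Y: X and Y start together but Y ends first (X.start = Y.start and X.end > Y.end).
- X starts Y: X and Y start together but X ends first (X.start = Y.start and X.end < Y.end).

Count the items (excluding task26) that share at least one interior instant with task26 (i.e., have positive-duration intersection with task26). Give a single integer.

Target task26 = [October 6, October 16].
task25 [October 9, October 15] → during → counts.
task27 [October 1, October 2] → before → no.
task28 [October 3, October 4] → before → no.
task29 [October 4, October 7] → overlaps → counts.
task30 [October 17, October 21] → after → no.
task31 [October 23, October 24] → after → no.
task32 [October 17, October 28] → after → no.
task33 [October 11, October 20] → overlapped-by → counts.
task34 [October 23, October 25] → after → no.
task35 [October 15, October 20] → overlapped-by → counts.
Total: 4.

4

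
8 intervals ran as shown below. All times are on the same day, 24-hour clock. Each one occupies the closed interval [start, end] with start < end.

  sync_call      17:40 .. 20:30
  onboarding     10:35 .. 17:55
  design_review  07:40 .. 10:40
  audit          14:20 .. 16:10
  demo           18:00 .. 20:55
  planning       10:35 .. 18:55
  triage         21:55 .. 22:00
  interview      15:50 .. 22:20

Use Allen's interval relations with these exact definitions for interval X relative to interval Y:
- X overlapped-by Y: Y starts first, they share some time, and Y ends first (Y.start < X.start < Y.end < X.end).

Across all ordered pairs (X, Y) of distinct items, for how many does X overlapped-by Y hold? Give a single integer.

Checking all 56 ordered pairs for relation 'overlapped-by'; matching pairs in alphabetical order:
(demo, planning): demo overlapped-by planning ✓
(demo, sync_call): demo overlapped-by sync_call ✓
(interview, audit): interview overlapped-by audit ✓
(interview, onboarding): interview overlapped-by onboarding ✓
(interview, planning): interview overlapped-by planning ✓
(onboarding, design_review): onboarding overlapped-by design_review ✓
(planning, design_review): planning overlapped-by design_review ✓
(sync_call, onboarding): sync_call overlapped-by onboarding ✓
(sync_call, planning): sync_call overlapped-by planning ✓
Count: 9.

9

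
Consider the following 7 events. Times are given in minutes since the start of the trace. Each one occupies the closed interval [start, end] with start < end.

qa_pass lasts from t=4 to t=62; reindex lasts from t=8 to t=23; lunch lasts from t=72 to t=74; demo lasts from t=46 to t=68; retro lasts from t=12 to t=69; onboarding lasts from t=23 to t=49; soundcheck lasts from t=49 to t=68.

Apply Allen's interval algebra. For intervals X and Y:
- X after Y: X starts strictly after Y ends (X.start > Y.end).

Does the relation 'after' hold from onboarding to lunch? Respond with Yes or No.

No

onboarding = [t=23, t=49], lunch = [t=72, t=74].
Actual relation of onboarding to lunch: before.
Asked whether 'after' holds → No.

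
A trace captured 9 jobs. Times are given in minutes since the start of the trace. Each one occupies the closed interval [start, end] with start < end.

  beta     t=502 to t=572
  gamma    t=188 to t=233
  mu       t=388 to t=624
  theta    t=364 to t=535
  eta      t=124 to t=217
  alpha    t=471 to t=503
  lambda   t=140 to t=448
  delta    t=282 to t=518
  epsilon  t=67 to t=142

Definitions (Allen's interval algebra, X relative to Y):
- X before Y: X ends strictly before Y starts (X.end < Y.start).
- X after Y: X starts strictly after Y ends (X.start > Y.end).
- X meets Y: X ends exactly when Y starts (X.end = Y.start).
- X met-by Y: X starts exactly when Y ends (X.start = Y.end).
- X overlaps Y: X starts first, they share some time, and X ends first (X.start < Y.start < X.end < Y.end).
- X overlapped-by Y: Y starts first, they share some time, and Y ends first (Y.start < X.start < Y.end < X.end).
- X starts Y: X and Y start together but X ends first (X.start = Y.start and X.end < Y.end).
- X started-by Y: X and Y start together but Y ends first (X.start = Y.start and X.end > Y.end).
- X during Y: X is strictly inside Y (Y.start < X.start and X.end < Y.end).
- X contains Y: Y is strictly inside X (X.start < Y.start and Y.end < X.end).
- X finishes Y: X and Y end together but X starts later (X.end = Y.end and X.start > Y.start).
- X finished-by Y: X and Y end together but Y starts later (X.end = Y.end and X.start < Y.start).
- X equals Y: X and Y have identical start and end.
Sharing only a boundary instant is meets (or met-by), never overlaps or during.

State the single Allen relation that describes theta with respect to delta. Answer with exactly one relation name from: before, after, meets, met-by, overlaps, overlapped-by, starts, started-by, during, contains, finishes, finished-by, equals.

overlapped-by

theta = [t=364, t=535]; delta = [t=282, t=518].
Compare endpoints: theta.start > delta.start, theta.start < delta.end, theta.end > delta.start, theta.end > delta.end.
That pattern is 'overlapped-by'.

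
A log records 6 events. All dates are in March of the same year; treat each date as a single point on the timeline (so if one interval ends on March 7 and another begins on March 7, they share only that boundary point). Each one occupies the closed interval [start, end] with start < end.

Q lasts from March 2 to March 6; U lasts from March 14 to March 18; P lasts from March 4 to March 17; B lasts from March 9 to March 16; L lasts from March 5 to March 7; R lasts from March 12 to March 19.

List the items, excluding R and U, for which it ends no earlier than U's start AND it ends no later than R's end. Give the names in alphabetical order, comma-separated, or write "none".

Conditions: its end is no earlier than U's start (X.end >= March 14) AND its end is no later than R's end (X.end <= March 19).
B: end March 16 >= March 14? ✓; end March 16 <= March 19? ✓ → yes.
L: end March 7 >= March 14? ✗; end March 7 <= March 19? ✓ → no.
P: end March 17 >= March 14? ✓; end March 17 <= March 19? ✓ → yes.
Q: end March 6 >= March 14? ✗; end March 6 <= March 19? ✓ → no.
Result: B, P.

B, P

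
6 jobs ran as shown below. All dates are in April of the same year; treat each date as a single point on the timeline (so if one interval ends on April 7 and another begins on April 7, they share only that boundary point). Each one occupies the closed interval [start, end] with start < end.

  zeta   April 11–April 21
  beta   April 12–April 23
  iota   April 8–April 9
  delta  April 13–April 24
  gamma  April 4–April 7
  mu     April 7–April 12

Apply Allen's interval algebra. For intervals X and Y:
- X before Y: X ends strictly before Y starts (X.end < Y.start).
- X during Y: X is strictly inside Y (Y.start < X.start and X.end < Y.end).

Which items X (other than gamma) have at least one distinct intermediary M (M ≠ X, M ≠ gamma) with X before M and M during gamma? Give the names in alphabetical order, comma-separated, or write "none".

Target gamma = [April 4, April 7].
Intermediaries M with M during gamma: none.
Union: none.

none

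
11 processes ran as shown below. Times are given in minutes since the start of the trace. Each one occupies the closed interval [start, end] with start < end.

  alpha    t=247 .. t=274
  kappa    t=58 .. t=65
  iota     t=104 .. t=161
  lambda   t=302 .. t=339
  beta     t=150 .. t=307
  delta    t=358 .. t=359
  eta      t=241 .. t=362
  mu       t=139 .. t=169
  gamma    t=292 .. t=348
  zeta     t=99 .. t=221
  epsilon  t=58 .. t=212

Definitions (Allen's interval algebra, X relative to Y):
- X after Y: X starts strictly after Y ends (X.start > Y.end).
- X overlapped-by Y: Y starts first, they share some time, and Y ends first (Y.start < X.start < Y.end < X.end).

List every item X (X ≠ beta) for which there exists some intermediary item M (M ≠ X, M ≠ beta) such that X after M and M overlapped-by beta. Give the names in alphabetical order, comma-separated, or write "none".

Target beta = [t=150, t=307].
Intermediaries M with M overlapped-by beta: eta, gamma, lambda.
Via eta — items with X after eta: none.
Via gamma — items with X after gamma: delta.
Via lambda — items with X after lambda: delta.
Union: delta.

delta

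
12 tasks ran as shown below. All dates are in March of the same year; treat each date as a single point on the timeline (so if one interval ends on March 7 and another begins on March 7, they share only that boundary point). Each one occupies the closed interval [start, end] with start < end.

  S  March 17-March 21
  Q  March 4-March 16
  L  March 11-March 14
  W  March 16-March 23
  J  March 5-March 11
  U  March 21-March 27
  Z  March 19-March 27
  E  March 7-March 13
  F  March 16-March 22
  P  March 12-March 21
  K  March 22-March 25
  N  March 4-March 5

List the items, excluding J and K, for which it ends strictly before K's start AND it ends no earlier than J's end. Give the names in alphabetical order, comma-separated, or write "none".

E, L, P, Q, S

Conditions: its end is strictly before K's start (X.end < March 22) AND its end is no earlier than J's end (X.end >= March 11).
E: end March 13 < March 22? ✓; end March 13 >= March 11? ✓ → yes.
F: end March 22 < March 22? ✗; end March 22 >= March 11? ✓ → no.
L: end March 14 < March 22? ✓; end March 14 >= March 11? ✓ → yes.
N: end March 5 < March 22? ✓; end March 5 >= March 11? ✗ → no.
P: end March 21 < March 22? ✓; end March 21 >= March 11? ✓ → yes.
Q: end March 16 < March 22? ✓; end March 16 >= March 11? ✓ → yes.
S: end March 21 < March 22? ✓; end March 21 >= March 11? ✓ → yes.
U: end March 27 < March 22? ✗; end March 27 >= March 11? ✓ → no.
W: end March 23 < March 22? ✗; end March 23 >= March 11? ✓ → no.
Z: end March 27 < March 22? ✗; end March 27 >= March 11? ✓ → no.
Result: E, L, P, Q, S.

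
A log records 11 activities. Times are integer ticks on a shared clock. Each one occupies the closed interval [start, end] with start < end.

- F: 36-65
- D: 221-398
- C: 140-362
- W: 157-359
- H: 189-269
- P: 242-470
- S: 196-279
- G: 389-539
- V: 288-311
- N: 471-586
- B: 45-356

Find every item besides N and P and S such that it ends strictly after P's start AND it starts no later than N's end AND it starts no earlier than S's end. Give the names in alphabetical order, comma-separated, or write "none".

Conditions: its end is strictly after P's start (X.end > 242) AND its start is no later than N's end (X.start <= 586) AND its start is no earlier than S's end (X.start >= 279).
B: end 356 > 242? ✓; start 45 <= 586? ✓; start 45 >= 279? ✗ → no.
C: end 362 > 242? ✓; start 140 <= 586? ✓; start 140 >= 279? ✗ → no.
D: end 398 > 242? ✓; start 221 <= 586? ✓; start 221 >= 279? ✗ → no.
F: end 65 > 242? ✗; start 36 <= 586? ✓; start 36 >= 279? ✗ → no.
G: end 539 > 242? ✓; start 389 <= 586? ✓; start 389 >= 279? ✓ → yes.
H: end 269 > 242? ✓; start 189 <= 586? ✓; start 189 >= 279? ✗ → no.
V: end 311 > 242? ✓; start 288 <= 586? ✓; start 288 >= 279? ✓ → yes.
W: end 359 > 242? ✓; start 157 <= 586? ✓; start 157 >= 279? ✗ → no.
Result: G, V.

G, V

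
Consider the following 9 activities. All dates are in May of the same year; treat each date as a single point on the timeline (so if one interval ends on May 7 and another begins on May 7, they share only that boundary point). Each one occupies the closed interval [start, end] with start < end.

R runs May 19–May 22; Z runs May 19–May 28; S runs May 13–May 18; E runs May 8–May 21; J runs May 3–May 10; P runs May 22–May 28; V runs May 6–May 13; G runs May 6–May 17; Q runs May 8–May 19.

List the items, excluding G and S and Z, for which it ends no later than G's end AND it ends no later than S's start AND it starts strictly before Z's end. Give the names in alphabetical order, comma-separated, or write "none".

J, V

Conditions: its end is no later than G's end (X.end <= May 17) AND its end is no later than S's start (X.end <= May 13) AND its start is strictly before Z's end (X.start < May 28).
E: end May 21 <= May 17? ✗; end May 21 <= May 13? ✗; start May 8 < May 28? ✓ → no.
J: end May 10 <= May 17? ✓; end May 10 <= May 13? ✓; start May 3 < May 28? ✓ → yes.
P: end May 28 <= May 17? ✗; end May 28 <= May 13? ✗; start May 22 < May 28? ✓ → no.
Q: end May 19 <= May 17? ✗; end May 19 <= May 13? ✗; start May 8 < May 28? ✓ → no.
R: end May 22 <= May 17? ✗; end May 22 <= May 13? ✗; start May 19 < May 28? ✓ → no.
V: end May 13 <= May 17? ✓; end May 13 <= May 13? ✓; start May 6 < May 28? ✓ → yes.
Result: J, V.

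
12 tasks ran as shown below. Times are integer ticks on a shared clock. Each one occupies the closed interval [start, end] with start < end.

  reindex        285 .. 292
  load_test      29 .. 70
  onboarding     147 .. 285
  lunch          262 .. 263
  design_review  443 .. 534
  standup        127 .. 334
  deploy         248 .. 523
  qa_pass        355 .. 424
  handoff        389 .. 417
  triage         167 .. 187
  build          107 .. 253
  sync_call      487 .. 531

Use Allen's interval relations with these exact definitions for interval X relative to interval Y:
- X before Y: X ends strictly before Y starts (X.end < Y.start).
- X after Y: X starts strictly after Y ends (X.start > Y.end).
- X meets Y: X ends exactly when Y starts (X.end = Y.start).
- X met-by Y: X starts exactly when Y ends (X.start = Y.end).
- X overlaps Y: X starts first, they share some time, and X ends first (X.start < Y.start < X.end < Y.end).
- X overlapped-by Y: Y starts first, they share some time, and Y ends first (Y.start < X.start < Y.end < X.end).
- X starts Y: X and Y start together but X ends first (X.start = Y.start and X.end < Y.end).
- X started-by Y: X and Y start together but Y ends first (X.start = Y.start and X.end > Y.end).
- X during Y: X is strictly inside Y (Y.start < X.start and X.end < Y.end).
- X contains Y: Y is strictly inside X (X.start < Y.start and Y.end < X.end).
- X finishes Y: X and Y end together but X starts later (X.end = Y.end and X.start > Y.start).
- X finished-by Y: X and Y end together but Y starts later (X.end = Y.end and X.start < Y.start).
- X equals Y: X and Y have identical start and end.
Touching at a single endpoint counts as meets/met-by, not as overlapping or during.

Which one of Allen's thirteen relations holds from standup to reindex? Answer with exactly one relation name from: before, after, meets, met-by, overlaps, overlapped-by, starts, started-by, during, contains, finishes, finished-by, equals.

standup = [127, 334]; reindex = [285, 292].
Compare endpoints: standup.start < reindex.start, standup.start < reindex.end, standup.end > reindex.start, standup.end > reindex.end.
That pattern is 'contains'.

contains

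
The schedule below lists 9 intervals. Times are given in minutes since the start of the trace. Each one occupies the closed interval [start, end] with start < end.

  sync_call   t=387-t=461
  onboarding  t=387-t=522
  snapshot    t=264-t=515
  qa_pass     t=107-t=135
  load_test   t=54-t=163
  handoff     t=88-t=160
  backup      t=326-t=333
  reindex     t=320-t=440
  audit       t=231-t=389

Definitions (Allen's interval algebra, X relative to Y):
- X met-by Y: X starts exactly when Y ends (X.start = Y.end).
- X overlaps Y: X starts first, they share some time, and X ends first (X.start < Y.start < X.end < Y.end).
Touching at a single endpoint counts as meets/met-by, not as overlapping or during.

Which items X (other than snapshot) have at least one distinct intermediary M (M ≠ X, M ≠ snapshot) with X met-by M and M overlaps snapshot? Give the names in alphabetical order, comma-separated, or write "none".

none

Target snapshot = [t=264, t=515].
Intermediaries M with M overlaps snapshot: audit.
Via audit — items with X met-by audit: none.
Union: none.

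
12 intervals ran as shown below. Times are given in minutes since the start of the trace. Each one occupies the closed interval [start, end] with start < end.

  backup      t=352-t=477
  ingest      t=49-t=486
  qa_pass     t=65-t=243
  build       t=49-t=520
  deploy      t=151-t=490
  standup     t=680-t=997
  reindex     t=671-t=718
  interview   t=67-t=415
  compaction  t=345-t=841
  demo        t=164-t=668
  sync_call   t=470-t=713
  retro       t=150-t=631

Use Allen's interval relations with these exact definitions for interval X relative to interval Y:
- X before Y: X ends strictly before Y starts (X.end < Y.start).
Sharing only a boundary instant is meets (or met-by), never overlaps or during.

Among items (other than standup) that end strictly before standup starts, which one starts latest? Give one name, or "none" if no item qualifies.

Target standup = [t=680, t=997].
backup [t=352, t=477] → before → candidate.
build [t=49, t=520] → before → candidate.
compaction [t=345, t=841] → overlaps → excluded.
demo [t=164, t=668] → before → candidate.
deploy [t=151, t=490] → before → candidate.
ingest [t=49, t=486] → before → candidate.
interview [t=67, t=415] → before → candidate.
qa_pass [t=65, t=243] → before → candidate.
reindex [t=671, t=718] → overlaps → excluded.
retro [t=150, t=631] → before → candidate.
sync_call [t=470, t=713] → overlaps → excluded.
Among candidates, latest start is t=352 → backup.

backup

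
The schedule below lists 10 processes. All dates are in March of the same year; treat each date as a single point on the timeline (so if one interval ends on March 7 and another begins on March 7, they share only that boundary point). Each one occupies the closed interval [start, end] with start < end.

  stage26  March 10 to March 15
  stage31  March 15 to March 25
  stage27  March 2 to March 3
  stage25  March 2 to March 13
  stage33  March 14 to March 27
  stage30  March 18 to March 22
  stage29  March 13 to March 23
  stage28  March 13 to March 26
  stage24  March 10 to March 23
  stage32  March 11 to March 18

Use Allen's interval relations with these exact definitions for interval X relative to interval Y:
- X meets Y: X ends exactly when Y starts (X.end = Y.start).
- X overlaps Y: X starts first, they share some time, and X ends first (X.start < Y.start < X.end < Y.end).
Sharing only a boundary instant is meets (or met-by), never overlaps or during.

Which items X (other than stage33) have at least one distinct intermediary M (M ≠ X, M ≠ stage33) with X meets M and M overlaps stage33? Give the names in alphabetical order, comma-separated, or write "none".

stage25

Target stage33 = [March 14, March 27].
Intermediaries M with M overlaps stage33: stage24, stage26, stage28, stage29, stage32.
Via stage24 — items with X meets stage24: none.
Via stage26 — items with X meets stage26: none.
Via stage28 — items with X meets stage28: stage25.
Via stage29 — items with X meets stage29: stage25.
Via stage32 — items with X meets stage32: none.
Union: stage25.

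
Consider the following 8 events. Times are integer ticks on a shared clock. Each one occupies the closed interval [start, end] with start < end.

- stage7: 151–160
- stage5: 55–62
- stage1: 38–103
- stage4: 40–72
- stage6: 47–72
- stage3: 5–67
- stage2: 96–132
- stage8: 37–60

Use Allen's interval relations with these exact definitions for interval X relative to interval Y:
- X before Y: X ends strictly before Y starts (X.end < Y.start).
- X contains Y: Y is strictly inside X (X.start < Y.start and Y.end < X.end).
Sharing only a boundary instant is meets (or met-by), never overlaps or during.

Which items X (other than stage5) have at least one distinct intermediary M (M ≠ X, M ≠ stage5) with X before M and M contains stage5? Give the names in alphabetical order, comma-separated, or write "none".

none

Target stage5 = [55, 62].
Intermediaries M with M contains stage5: stage1, stage3, stage4, stage6.
Via stage1 — items with X before stage1: none.
Via stage3 — items with X before stage3: none.
Via stage4 — items with X before stage4: none.
Via stage6 — items with X before stage6: none.
Union: none.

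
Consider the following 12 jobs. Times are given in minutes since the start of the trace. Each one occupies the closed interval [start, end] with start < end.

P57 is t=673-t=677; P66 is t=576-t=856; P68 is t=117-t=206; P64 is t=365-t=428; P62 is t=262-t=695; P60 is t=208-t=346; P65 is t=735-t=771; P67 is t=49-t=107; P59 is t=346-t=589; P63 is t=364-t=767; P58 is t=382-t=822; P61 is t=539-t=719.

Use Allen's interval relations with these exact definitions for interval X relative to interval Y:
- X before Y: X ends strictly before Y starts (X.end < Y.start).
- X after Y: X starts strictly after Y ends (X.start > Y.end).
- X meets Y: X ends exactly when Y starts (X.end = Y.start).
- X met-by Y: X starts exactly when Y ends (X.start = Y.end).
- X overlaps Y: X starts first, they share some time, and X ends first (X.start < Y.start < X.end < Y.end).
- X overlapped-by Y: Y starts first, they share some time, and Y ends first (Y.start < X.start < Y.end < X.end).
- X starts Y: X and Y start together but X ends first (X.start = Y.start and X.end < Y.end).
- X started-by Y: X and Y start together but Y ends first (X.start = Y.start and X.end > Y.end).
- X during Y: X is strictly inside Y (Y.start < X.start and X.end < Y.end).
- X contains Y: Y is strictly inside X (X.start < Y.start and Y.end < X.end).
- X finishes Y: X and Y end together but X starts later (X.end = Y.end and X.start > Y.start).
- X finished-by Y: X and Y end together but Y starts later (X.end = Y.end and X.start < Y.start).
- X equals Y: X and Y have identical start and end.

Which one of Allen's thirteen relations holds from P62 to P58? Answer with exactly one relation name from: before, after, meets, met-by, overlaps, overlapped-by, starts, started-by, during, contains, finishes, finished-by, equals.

overlaps

P62 = [t=262, t=695]; P58 = [t=382, t=822].
Compare endpoints: P62.start < P58.start, P62.start < P58.end, P62.end > P58.start, P62.end < P58.end.
That pattern is 'overlaps'.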